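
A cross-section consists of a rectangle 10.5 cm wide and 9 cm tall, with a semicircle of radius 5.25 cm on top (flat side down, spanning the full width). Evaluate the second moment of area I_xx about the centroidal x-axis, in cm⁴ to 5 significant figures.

Treat the section as a set of non-overlapping primitives; coordinates are from the bounding-box lower-left.
Rectangular body: 10.5 × 9, A = 94.5 cm², y = 4.5 cm, Ī = 637.875 cm⁴.
Semicircular cap: semicircle r = 5.25, A = 43.29507 cm², y = 11.22817 cm, Ī = 83.38142 cm⁴.
Centroid: ȳ = ΣA·y / ΣA = 6.613984 cm.
Transfer each piece to the centroidal x-axis using Ī + A·d² with d = y − 6.613984:
  rectangular body: d = -2.113984 cm → contributes +1060.189 cm⁴
  semicircular cap: d = 4.614185 cm → contributes +1005.164 cm⁴
Total I = 2065.353 cm⁴.

I_xx ≈ 2065.4 cm⁴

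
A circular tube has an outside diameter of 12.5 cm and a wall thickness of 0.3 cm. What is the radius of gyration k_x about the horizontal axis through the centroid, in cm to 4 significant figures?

k_x ≈ 4.315 cm

Treat the section as a set of non-overlapping primitives; coordinates are from the bounding-box lower-left.
Outer circle: ⌀12.5, A = 122.718 cm², y = 6.25 cm, Ī = 1198.42 cm⁴.
Bore (subtracted): ⌀11.9, A = 111.22 cm², y = 6.25 cm, Ī = 984.369 cm⁴.
By symmetry the centroid is at mid-height, ȳ = 6.25 cm.
All pieces are centred on the horizontal axis through the centroid, so I = ΣĪ (holes subtracted) = 214.054 cm⁴.
Radius of gyration: k = √(I/A) = √(214.054 / 11.4982) = 4.31466 cm.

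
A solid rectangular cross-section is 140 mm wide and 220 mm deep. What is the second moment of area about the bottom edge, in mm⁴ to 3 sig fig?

The section: 140 × 220, A = 30 800 mm², y = 110 mm, Ī = 124 226 667 mm⁴.
Transfer it to a horizontal axis along the bottom face using Ī + A·d² with d = y − 0:
  the section: d = 110 mm → contributes +496 906 667 mm⁴
Total I = 496 906 667 mm⁴.

I_base ≈ 4.97 × 10⁸ mm⁴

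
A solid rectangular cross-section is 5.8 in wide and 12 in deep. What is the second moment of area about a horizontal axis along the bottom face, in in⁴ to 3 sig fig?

The section: 5.8 × 12, A = 69.6 in², y = 6 in, Ī = 835.2 in⁴.
Transfer it to the bottom edge using Ī + A·d² with d = y − 0:
  the section: d = 6 in → contributes +3340.8 in⁴
Total I = 3340.8 in⁴.

I_base ≈ 3340 in⁴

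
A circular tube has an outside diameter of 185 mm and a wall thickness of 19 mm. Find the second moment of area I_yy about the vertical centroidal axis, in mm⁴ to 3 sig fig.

Decompose the section into non-overlapping parts with the origin at the bottom-left of its bounding rectangle.
Outer circle: ⌀185, A = 26 880 mm², x = 92.5 mm, Ī = 57 498 539 mm⁴.
Bore (subtracted): ⌀147, A = 16 972 mm², x = 92.5 mm, Ī = 22 921 300 mm⁴.
By symmetry the centroid is at mid-width, x̄ = 92.5 mm.
All pieces are centred on the vertical centroidal axis, so I = ΣĪ (holes subtracted) = 34 577 240 mm⁴.

I_yy ≈ 3.46 × 10⁷ mm⁴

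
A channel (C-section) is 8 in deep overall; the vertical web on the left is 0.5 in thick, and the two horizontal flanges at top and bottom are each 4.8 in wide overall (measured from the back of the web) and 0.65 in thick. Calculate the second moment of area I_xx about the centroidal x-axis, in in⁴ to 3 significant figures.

Decompose the section into non-overlapping parts with the origin at the bottom-left of its bounding rectangle.
Web: 0.5 × 8, A = 4 in², y = 4 in, Ī = 21.333 in⁴.
Top flange (beyond web): 4.3 × 0.65, A = 2.795 in², y = 7.675 in, Ī = 0.098407 in⁴.
Bottom flange (beyond web): 4.3 × 0.65, A = 2.795 in², y = 0.325 in, Ī = 0.098407 in⁴.
By symmetry the centroid is at mid-height, ȳ = 4 in.
Transfer each piece to the centroidal x-axis using Ī + A·d² with d = y − 4:
  web: d = 0 in → contributes +21.333 in⁴
  top flange (beyond web): d = 3.675 in → contributes +37.847 in⁴
  bottom flange (beyond web): d = -3.675 in → contributes +37.847 in⁴
Total I = 97.027 in⁴.

I_xx ≈ 97.0 in⁴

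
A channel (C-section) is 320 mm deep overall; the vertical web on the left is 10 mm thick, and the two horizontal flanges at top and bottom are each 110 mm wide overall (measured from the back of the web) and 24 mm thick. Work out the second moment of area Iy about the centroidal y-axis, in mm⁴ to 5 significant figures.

Iy ≈ 9.8347 × 10⁶ mm⁴

Break the section into simple shapes (no overlaps), measuring from the bottom-left corner of the bounding box.
Web: 10 × 320, A = 3 200 mm², x = 5 mm, Ī = 26666.67 mm⁴.
Top flange (beyond web): 100 × 24, A = 2 400 mm², x = 60 mm, Ī = 2 000 000 mm⁴.
Bottom flange (beyond web): 100 × 24, A = 2 400 mm², x = 60 mm, Ī = 2 000 000 mm⁴.
Centroid: x̄ = ΣA·x / ΣA = 38 mm.
Transfer each piece to the centroidal y-axis using Ī + A·d² with d = x − 38:
  web: d = -33 mm → contributes +3 511 467 mm⁴
  top flange (beyond web): d = 22 mm → contributes +3 161 600 mm⁴
  bottom flange (beyond web): d = 22 mm → contributes +3 161 600 mm⁴
Total I = 9 834 667 mm⁴.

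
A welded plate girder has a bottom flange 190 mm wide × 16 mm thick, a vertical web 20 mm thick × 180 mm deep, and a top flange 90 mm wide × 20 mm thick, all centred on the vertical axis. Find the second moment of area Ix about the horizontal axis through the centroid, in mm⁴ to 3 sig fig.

Break the section into simple shapes (no overlaps), measuring from the bottom-left corner of the bounding box.
Bottom plate: 190 × 16, A = 3 040 mm², y = 8 mm, Ī = 64 853 mm⁴.
Web plate: 20 × 180, A = 3 600 mm², y = 106 mm, Ī = 9 720 000 mm⁴.
Top plate: 90 × 20, A = 1 800 mm², y = 206 mm, Ī = 60 000 mm⁴.
Centroid: ȳ = ΣA·y / ΣA = 92.028 mm.
Transfer each piece to the horizontal axis through the centroid using Ī + A·d² with d = y − 92.028:
  bottom plate: d = -84.028 mm → contributes +21 529 619 mm⁴
  web plate: d = 13.972 mm → contributes +10 422 737 mm⁴
  top plate: d = 113.97 mm → contributes +23 441 131 mm⁴
Total I = 55 393 487 mm⁴.

Ix ≈ 5.54 × 10⁷ mm⁴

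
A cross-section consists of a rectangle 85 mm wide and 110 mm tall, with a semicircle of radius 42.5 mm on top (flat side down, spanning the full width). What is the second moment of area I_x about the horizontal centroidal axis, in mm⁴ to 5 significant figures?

I_x ≈ 2.1398 × 10⁷ mm⁴

Break the section into simple shapes (no overlaps), measuring from the bottom-left corner of the bounding box.
Rectangular body: 85 × 110, A = 9 350 mm², y = 55 mm, Ī = 9 427 917 mm⁴.
Semicircular cap: semicircle r = 42.5, A = 2837.251 mm², y = 128.0376 mm, Ī = 358086.4 mm⁴.
Centroid: ȳ = ΣA·y / ΣA = 72.0035 mm.
Transfer each piece to the horizontal centroidal axis using Ī + A·d² with d = y − 72.0035:
  rectangular body: d = -17.0035 mm → contributes +12 131 178 mm⁴
  semicircular cap: d = 56.03406 mm → contributes +9 266 533 mm⁴
Total I = 21 397 711 mm⁴.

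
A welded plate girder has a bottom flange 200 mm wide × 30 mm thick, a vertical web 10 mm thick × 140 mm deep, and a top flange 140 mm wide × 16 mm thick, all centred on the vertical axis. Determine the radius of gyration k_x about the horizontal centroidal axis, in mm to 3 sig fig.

Split into non-overlapping primitives; take the origin at the lower-left of the bounding box.
Bottom plate: 200 × 30, A = 6 000 mm², y = 15 mm, Ī = 450 000 mm⁴.
Web plate: 10 × 140, A = 1 400 mm², y = 100 mm, Ī = 2 286 667 mm⁴.
Top plate: 140 × 16, A = 2 240 mm², y = 178 mm, Ī = 47 787 mm⁴.
Centroid: ȳ = ΣA·y / ΣA = 65.22 mm.
Transfer each piece to the horizontal centroidal axis using Ī + A·d² with d = y − 65.22:
  bottom plate: d = -50.22 mm → contributes +15 582 240 mm⁴
  web plate: d = 34.78 mm → contributes +3 980 183 mm⁴
  top plate: d = 112.78 mm → contributes +28 539 124 mm⁴
Total I = 48 101 547 mm⁴.
Radius of gyration: k = √(I/A) = √(48 101 547 / 9 640) = 70.638 mm.

k_x ≈ 70.6 mm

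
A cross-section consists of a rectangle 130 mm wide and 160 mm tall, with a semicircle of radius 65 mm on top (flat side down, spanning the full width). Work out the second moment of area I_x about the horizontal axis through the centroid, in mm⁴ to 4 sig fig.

I_x ≈ 1.046 × 10⁸ mm⁴

Treat the section as a set of non-overlapping primitives; coordinates are from the bounding-box lower-left.
Rectangular body: 130 × 160, A = 20 800 mm², y = 80 mm, Ī = 44 373 333 mm⁴.
Semicircular cap: semicircle r = 65, A = 6636.61 mm², y = 187.587 mm, Ī = 1 959 230 mm⁴.
Centroid: ȳ = ΣA·y / ΣA = 106.024 mm.
Transfer each piece to the horizontal axis through the centroid using Ī + A·d² with d = y − 106.024:
  rectangular body: d = -26.0241 mm → contributes +58 460 184 mm⁴
  semicircular cap: d = 81.5628 mm → contributes +46 109 225 mm⁴
Total I = 104 569 409 mm⁴.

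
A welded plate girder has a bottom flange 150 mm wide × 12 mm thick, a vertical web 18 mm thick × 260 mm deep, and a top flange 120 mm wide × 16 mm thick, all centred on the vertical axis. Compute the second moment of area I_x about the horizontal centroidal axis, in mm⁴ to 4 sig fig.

Split into non-overlapping primitives; take the origin at the lower-left of the bounding box.
Bottom plate: 150 × 12, A = 1 800 mm², y = 6 mm, Ī = 21 600 mm⁴.
Web plate: 18 × 260, A = 4 680 mm², y = 142 mm, Ī = 26 364 000 mm⁴.
Top plate: 120 × 16, A = 1 920 mm², y = 280 mm, Ī = 40 960 mm⁴.
Centroid: ȳ = ΣA·y / ΣA = 144.4 mm.
Transfer each piece to the horizontal centroidal axis using Ī + A·d² with d = y − 144.4:
  bottom plate: d = -138.4 mm → contributes +34 499 808 mm⁴
  web plate: d = -2.4 mm → contributes +26 390 957 mm⁴
  top plate: d = 135.6 mm → contributes +35 344 691 mm⁴
Total I = 96 235 456 mm⁴.

I_x ≈ 9.624 × 10⁷ mm⁴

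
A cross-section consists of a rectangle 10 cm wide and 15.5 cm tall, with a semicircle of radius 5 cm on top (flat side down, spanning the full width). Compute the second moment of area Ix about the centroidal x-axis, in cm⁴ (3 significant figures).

Ix ≈ 6230 cm⁴

Treat the section as a set of non-overlapping primitives; coordinates are from the bounding-box lower-left.
Rectangular body: 10 × 15.5, A = 155 cm², y = 7.75 cm, Ī = 3103.2 cm⁴.
Semicircular cap: semicircle r = 5, A = 39.27 cm², y = 17.622 cm, Ī = 68.598 cm⁴.
Centroid: ȳ = ΣA·y / ΣA = 9.7455 cm.
Transfer each piece to the centroidal x-axis using Ī + A·d² with d = y − 9.7455:
  rectangular body: d = -1.9955 cm → contributes +3720.5 cm⁴
  semicircular cap: d = 7.8765 cm → contributes +2504.9 cm⁴
Total I = 6225.4 cm⁴.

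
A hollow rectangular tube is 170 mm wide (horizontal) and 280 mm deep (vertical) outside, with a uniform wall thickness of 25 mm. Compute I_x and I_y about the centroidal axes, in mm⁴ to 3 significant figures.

Decompose the section into non-overlapping parts with the origin at the bottom-left of its bounding rectangle.
Outer rectangle: 170 × 280, A = 47 600 mm², y = 140 mm, Ī = 310 986 667 mm⁴.
Inner void (subtracted): 120 × 230, A = 27 600 mm², y = 140 mm, Ī = 121 670 000 mm⁴.
By symmetry the centroid is at mid-height, ȳ = 140 mm.
All pieces are centred on the centroidal x-axis, so I = ΣĪ (holes subtracted) = 189 316 667 mm⁴.
Repeating about the centroidal y-axis gives I_y = 81 516 667 mm⁴.

I_x ≈ 1.89 × 10⁸ mm⁴, I_y ≈ 8.15 × 10⁷ mm⁴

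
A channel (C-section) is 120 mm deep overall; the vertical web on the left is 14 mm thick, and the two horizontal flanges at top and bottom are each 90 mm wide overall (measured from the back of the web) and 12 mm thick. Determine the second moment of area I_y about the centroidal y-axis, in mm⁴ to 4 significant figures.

I_y ≈ 2.676 × 10⁶ mm⁴

Decompose the section into non-overlapping parts with the origin at the bottom-left of its bounding rectangle.
Web: 14 × 120, A = 1 680 mm², x = 7 mm, Ī = 27 440 mm⁴.
Top flange (beyond web): 76 × 12, A = 912 mm², x = 52 mm, Ī = 438 976 mm⁴.
Bottom flange (beyond web): 76 × 12, A = 912 mm², x = 52 mm, Ī = 438 976 mm⁴.
Centroid: x̄ = ΣA·x / ΣA = 30.4247 mm.
Transfer each piece to the centroidal y-axis using Ī + A·d² with d = x − 30.4247:
  web: d = -23.4247 mm → contributes +949 280 mm⁴
  top flange (beyond web): d = 21.5753 mm → contributes +863 508 mm⁴
  bottom flange (beyond web): d = 21.5753 mm → contributes +863 508 mm⁴
Total I = 2 676 296 mm⁴.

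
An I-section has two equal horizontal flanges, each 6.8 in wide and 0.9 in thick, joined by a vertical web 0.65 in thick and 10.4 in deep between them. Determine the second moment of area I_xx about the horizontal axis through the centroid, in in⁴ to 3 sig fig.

I_xx ≈ 452 in⁴

Decompose the section into non-overlapping parts with the origin at the bottom-left of its bounding rectangle.
Bottom flange: 6.8 × 0.9, A = 6.12 in², y = 0.45 in, Ī = 0.4131 in⁴.
Web: 0.65 × 10.4, A = 6.76 in², y = 6.1 in, Ī = 60.93 in⁴.
Top flange: 6.8 × 0.9, A = 6.12 in², y = 11.75 in, Ī = 0.4131 in⁴.
By symmetry the centroid is at mid-height, ȳ = 6.1 in.
Transfer each piece to the horizontal axis through the centroid using Ī + A·d² with d = y − 6.1:
  bottom flange: d = -5.65 in → contributes +195.78 in⁴
  web: d = 0 in → contributes +60.93 in⁴
  top flange: d = 5.65 in → contributes +195.78 in⁴
Total I = 452.49 in⁴.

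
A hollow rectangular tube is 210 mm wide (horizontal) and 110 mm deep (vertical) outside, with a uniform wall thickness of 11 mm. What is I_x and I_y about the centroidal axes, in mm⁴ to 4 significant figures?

I_x ≈ 1.262 × 10⁷ mm⁴, I_y ≈ 3.616 × 10⁷ mm⁴

Treat the section as a set of non-overlapping primitives; coordinates are from the bounding-box lower-left.
Outer rectangle: 210 × 110, A = 23 100 mm², y = 55 mm, Ī = 23 292 500 mm⁴.
Inner void (subtracted): 188 × 88, A = 16 544 mm², y = 55 mm, Ī = 10 676 395 mm⁴.
By symmetry the centroid is at mid-height, ȳ = 55 mm.
All pieces are centred on the centroidal x-axis, so I = ΣĪ (holes subtracted) = 12 616 105 mm⁴.
Repeating about the centroidal y-axis gives I_y = 36 164 905 mm⁴.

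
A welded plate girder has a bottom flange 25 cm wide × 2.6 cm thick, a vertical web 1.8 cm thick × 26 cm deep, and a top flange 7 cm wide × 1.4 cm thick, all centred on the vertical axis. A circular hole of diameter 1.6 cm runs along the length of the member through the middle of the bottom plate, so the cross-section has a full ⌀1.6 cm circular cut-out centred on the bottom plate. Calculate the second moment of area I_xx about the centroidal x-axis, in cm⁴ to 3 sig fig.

I_xx ≈ 1.25 × 10⁴ cm⁴

Split into non-overlapping primitives; take the origin at the lower-left of the bounding box.
Bottom plate: 25 × 2.6, A = 65 cm², y = 1.3 cm, Ī = 36.617 cm⁴.
Web plate: 1.8 × 26, A = 46.8 cm², y = 15.6 cm, Ī = 2636.4 cm⁴.
Top plate: 7 × 1.4, A = 9.8 cm², y = 29.3 cm, Ī = 1.6007 cm⁴.
Hole (subtracted): ⌀1.6, A = 2.0106 cm², y = 1.3 cm, Ī = 0.3217 cm⁴.
Centroid: ȳ = ΣA·y / ΣA = 9.1907 cm.
Transfer each piece to the centroidal x-axis using Ī + A·d² with d = y − 9.1907:
  bottom plate: d = -7.8907 cm → contributes +4083.7 cm⁴
  web plate: d = 6.4093 cm → contributes +4558.9 cm⁴
  top plate: d = 20.109 cm → contributes +3964.6 cm⁴
  hole: d = -7.8907 cm → contributes −125.51 cm⁴
Total I = 12 482 cm⁴.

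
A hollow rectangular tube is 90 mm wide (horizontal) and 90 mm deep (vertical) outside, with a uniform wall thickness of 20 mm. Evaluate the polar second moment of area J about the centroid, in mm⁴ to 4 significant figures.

J ≈ 9.893 × 10⁶ mm⁴

Treat the section as a set of non-overlapping primitives; coordinates are from the bounding-box lower-left.
Outer rectangle: 90 × 90, A = 8 100 mm², y = 45 mm, Ī = 5 467 500 mm⁴.
Inner void (subtracted): 50 × 50, A = 2 500 mm², y = 45 mm, Ī = 520 833 mm⁴.
By symmetry the centroid is at mid-height, ȳ = 45 mm.
All pieces are centred on the centroidal x-axis, so I = ΣĪ (holes subtracted) = 4 946 667 mm⁴.
Repeating about the centroidal y-axis gives I_y = 4 946 667 mm⁴.
Polar second moment: J = I_x + I_y = 9 893 333 mm⁴.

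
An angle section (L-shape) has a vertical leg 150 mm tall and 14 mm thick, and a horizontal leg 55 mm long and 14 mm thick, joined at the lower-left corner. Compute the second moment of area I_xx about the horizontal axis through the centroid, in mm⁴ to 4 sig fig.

Break the section into simple shapes (no overlaps), measuring from the bottom-left corner of the bounding box.
Vertical leg: 14 × 150, A = 2 100 mm², y = 75 mm, Ī = 3 937 500 mm⁴.
Horizontal leg (remainder): 41 × 14, A = 574 mm², y = 7 mm, Ī = 9375.33 mm⁴.
Centroid: ȳ = ΣA·y / ΣA = 60.4031 mm.
Transfer each piece to the horizontal axis through the centroid using Ī + A·d² with d = y − 60.4031:
  vertical leg: d = 14.5969 mm → contributes +4 384 943 mm⁴
  horizontal leg (remainder): d = -53.4031 mm → contributes +1 646 363 mm⁴
Total I = 6 031 307 mm⁴.

I_xx ≈ 6.031 × 10⁶ mm⁴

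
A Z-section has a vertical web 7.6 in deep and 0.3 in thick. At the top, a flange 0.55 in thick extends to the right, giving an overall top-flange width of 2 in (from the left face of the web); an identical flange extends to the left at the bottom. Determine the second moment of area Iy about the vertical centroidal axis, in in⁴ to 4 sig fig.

Iy ≈ 2.337 in⁴

Break the section into simple shapes (no overlaps), measuring from the bottom-left corner of the bounding box.
Web: 0.3 × 7.6, A = 2.28 in², x = 1.85 in, Ī = 0.0171 in⁴.
Top flange (beyond web): 1.7 × 0.55, A = 0.935 in², x = 2.85 in, Ī = 0.225179 in⁴.
Bottom flange (beyond web): 1.7 × 0.55, A = 0.935 in², x = 0.85 in, Ī = 0.225179 in⁴.
Centroid: x̄ = ΣA·x / ΣA = 1.85 in.
Transfer each piece to the vertical centroidal axis using Ī + A·d² with d = x − 1.85:
  web: d = 0 in → contributes +0.0171 in⁴
  top flange (beyond web): d = 1 in → contributes +1.16018 in⁴
  bottom flange (beyond web): d = -1 in → contributes +1.16018 in⁴
Total I = 2.33746 in⁴.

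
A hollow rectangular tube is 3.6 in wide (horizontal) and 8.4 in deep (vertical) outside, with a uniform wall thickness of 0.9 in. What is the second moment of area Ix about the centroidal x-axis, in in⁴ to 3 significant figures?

Decompose the section into non-overlapping parts with the origin at the bottom-left of its bounding rectangle.
Outer rectangle: 3.6 × 8.4, A = 30.24 in², y = 4.2 in, Ī = 177.81 in⁴.
Inner void (subtracted): 1.8 × 6.6, A = 11.88 in², y = 4.2 in, Ī = 43.124 in⁴.
By symmetry the centroid is at mid-height, ȳ = 4.2 in.
All pieces are centred on the centroidal x-axis, so I = ΣĪ (holes subtracted) = 134.69 in⁴.

Ix ≈ 135 in⁴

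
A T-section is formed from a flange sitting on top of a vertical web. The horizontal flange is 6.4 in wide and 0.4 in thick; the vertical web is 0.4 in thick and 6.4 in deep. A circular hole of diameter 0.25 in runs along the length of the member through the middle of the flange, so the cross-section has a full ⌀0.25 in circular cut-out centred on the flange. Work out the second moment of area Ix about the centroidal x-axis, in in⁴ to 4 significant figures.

Break the section into simple shapes (no overlaps), measuring from the bottom-left corner of the bounding box.
Flange: 6.4 × 0.4, A = 2.56 in², y = 6.6 in, Ī = 0.0341333 in⁴.
Web: 0.4 × 6.4, A = 2.56 in², y = 3.2 in, Ī = 8.73813 in⁴.
Hole (subtracted): ⌀0.25, A = 0.0490874 in², y = 6.6 in, Ī = 0.000191748 in⁴.
Centroid: ȳ = ΣA·y / ΣA = 4.88354 in.
Transfer each piece to the centroidal x-axis using Ī + A·d² with d = y − 4.88354:
  flange: d = 1.71646 in → contributes +7.57646 in⁴
  web: d = -1.68354 in → contributes +15.994 in⁴
  hole: d = 1.71646 in → contributes −0.144814 in⁴
Total I = 23.4256 in⁴.

Ix ≈ 23.43 in⁴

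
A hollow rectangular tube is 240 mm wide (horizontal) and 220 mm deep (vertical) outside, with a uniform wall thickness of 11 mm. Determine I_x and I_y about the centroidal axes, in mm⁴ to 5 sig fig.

I_x ≈ 7.1943 × 10⁷ mm⁴, I_y ≈ 8.2496 × 10⁷ mm⁴

Treat the section as a set of non-overlapping primitives; coordinates are from the bounding-box lower-left.
Outer rectangle: 240 × 220, A = 52 800 mm², y = 110 mm, Ī = 212 960 000 mm⁴.
Inner void (subtracted): 218 × 198, A = 43 164 mm², y = 110 mm, Ī = 141 016 788 mm⁴.
By symmetry the centroid is at mid-height, ȳ = 110 mm.
All pieces are centred on the centroidal x-axis, so I = ΣĪ (holes subtracted) = 71 943 212 mm⁴.
Repeating about the centroidal y-axis gives I_y = 82 496 172 mm⁴.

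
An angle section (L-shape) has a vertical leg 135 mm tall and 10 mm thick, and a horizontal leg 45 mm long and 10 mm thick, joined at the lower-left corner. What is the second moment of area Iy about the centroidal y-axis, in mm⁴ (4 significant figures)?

Split into non-overlapping primitives; take the origin at the lower-left of the bounding box.
Vertical leg: 10 × 135, A = 1 350 mm², x = 5 mm, Ī = 11 250 mm⁴.
Horizontal leg (remainder): 35 × 10, A = 350 mm², x = 27.5 mm, Ī = 35729.2 mm⁴.
Centroid: x̄ = ΣA·x / ΣA = 9.63235 mm.
Transfer each piece to the centroidal y-axis using Ī + A·d² with d = x − 9.63235:
  vertical leg: d = -4.63235 mm → contributes +40219.2 mm⁴
  horizontal leg (remainder): d = 17.8676 mm → contributes +147 468 mm⁴
Total I = 187 687 mm⁴.

Iy ≈ 1.877 × 10⁵ mm⁴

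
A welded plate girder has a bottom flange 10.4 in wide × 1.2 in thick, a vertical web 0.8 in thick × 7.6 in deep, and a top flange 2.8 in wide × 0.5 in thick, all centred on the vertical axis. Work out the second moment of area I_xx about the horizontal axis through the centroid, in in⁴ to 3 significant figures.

I_xx ≈ 174 in⁴

Treat the section as a set of non-overlapping primitives; coordinates are from the bounding-box lower-left.
Bottom plate: 10.4 × 1.2, A = 12.48 in², y = 0.6 in, Ī = 1.4976 in⁴.
Web plate: 0.8 × 7.6, A = 6.08 in², y = 5 in, Ī = 29.265 in⁴.
Top plate: 2.8 × 0.5, A = 1.4 in², y = 9.05 in, Ī = 0.029167 in⁴.
Centroid: ȳ = ΣA·y / ΣA = 2.533 in.
Transfer each piece to the horizontal axis through the centroid using Ī + A·d² with d = y − 2.533:
  bottom plate: d = -1.933 in → contributes +48.127 in⁴
  web plate: d = 2.467 in → contributes +66.27 in⁴
  top plate: d = 6.517 in → contributes +59.49 in⁴
Total I = 173.89 in⁴.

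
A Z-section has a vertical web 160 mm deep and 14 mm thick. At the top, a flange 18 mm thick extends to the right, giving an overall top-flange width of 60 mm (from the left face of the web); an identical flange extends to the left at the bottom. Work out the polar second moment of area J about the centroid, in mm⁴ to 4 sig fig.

J ≈ 1.499 × 10⁷ mm⁴

Break the section into simple shapes (no overlaps), measuring from the bottom-left corner of the bounding box.
Web: 14 × 160, A = 2 240 mm², y = 80 mm, Ī = 4 778 667 mm⁴.
Top flange (beyond web): 46 × 18, A = 828 mm², y = 151 mm, Ī = 22 356 mm⁴.
Bottom flange (beyond web): 46 × 18, A = 828 mm², y = 9 mm, Ī = 22 356 mm⁴.
Centroid: ȳ = ΣA·y / ΣA = 80 mm.
Transfer each piece to the centroidal x-axis using Ī + A·d² with d = y − 80:
  web: d = 0 mm → contributes +4 778 667 mm⁴
  top flange (beyond web): d = 71 mm → contributes +4 196 304 mm⁴
  bottom flange (beyond web): d = -71 mm → contributes +4 196 304 mm⁴
Total I = 13 171 275 mm⁴.
For the y-axis: x̄ = 53 mm.
Repeating about the centroidal y-axis gives I_y = 1 818 995 mm⁴.
Polar second moment: J = I_x + I_y = 14 990 269 mm⁴.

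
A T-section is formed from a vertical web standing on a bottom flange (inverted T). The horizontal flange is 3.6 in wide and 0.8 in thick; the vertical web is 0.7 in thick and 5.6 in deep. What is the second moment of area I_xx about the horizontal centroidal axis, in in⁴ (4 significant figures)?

I_xx ≈ 27.40 in⁴

Treat the section as a set of non-overlapping primitives; coordinates are from the bounding-box lower-left.
Flange: 3.6 × 0.8, A = 2.88 in², y = 0.4 in, Ī = 0.1536 in⁴.
Web: 0.7 × 5.6, A = 3.92 in², y = 3.6 in, Ī = 10.2443 in⁴.
Centroid: ȳ = ΣA·y / ΣA = 2.24471 in.
Transfer each piece to the horizontal centroidal axis using Ī + A·d² with d = y − 2.24471:
  flange: d = -1.84471 in → contributes +9.95407 in⁴
  web: d = 1.35529 in → contributes +17.4446 in⁴
Total I = 27.3987 in⁴.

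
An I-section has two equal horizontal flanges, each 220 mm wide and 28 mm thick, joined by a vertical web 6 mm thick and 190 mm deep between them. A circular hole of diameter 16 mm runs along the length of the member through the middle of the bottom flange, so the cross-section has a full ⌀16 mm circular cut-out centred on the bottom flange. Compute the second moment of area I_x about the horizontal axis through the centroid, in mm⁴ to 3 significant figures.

Decompose the section into non-overlapping parts with the origin at the bottom-left of its bounding rectangle.
Bottom flange: 220 × 28, A = 6 160 mm², y = 14 mm, Ī = 402 453 mm⁴.
Web: 6 × 190, A = 1 140 mm², y = 123 mm, Ī = 3 429 500 mm⁴.
Top flange: 220 × 28, A = 6 160 mm², y = 232 mm, Ī = 402 453 mm⁴.
Hole (subtracted): ⌀16, A = 201.06 mm², y = 14 mm, Ī = 3 217 mm⁴.
Centroid: ȳ = ΣA·y / ΣA = 124.65 mm.
Transfer each piece to the horizontal axis through the centroid using Ī + A·d² with d = y − 124.65:
  bottom flange: d = -110.65 mm → contributes +75 825 895 mm⁴
  web: d = -1.6529 mm → contributes +3 432 615 mm⁴
  top flange: d = 107.35 mm → contributes +71 386 591 mm⁴
  hole: d = -110.65 mm → contributes −2 465 032 mm⁴
Total I = 148 180 068 mm⁴.

I_x ≈ 1.48 × 10⁸ mm⁴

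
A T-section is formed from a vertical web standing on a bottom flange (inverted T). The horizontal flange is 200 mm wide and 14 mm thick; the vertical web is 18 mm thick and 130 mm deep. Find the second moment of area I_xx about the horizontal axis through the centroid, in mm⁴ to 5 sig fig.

Decompose the section into non-overlapping parts with the origin at the bottom-left of its bounding rectangle.
Flange: 200 × 14, A = 2 800 mm², y = 7 mm, Ī = 45733.33 mm⁴.
Web: 18 × 130, A = 2 340 mm², y = 79 mm, Ī = 3 295 500 mm⁴.
Centroid: ȳ = ΣA·y / ΣA = 39.77821 mm.
Transfer each piece to the horizontal axis through the centroid using Ī + A·d² with d = y − 39.77821:
  flange: d = -32.77821 mm → contributes +3 054 084 mm⁴
  web: d = 39.22179 mm → contributes +6 895 236 mm⁴
Total I = 9 949 320 mm⁴.

I_xx ≈ 9.9493 × 10⁶ mm⁴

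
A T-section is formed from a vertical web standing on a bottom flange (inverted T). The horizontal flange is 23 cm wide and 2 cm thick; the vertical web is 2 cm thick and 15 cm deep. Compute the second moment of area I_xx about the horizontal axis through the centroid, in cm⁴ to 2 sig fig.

Treat the section as a set of non-overlapping primitives; coordinates are from the bounding-box lower-left.
Flange: 23 × 2, A = 46 cm², y = 1 cm, Ī = 15.33 cm⁴.
Web: 2 × 15, A = 30 cm², y = 9.5 cm, Ī = 562.5 cm⁴.
Centroid: ȳ = ΣA·y / ΣA = 4.355 cm.
Transfer each piece to the horizontal axis through the centroid using Ī + A·d² with d = y − 4.355:
  flange: d = -3.355 cm → contributes +533.2 cm⁴
  web: d = 5.145 cm → contributes +1 357 cm⁴
Total I = 1 890 cm⁴.

I_xx ≈ 1900 cm⁴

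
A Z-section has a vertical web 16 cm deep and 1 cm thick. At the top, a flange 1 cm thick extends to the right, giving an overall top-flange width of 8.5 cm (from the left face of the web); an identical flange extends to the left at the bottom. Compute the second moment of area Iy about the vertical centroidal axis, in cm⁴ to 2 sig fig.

Decompose the section into non-overlapping parts with the origin at the bottom-left of its bounding rectangle.
Web: 1 × 16, A = 16 cm², x = 8 cm, Ī = 1.333 cm⁴.
Top flange (beyond web): 7.5 × 1, A = 7.5 cm², x = 12.25 cm, Ī = 35.16 cm⁴.
Bottom flange (beyond web): 7.5 × 1, A = 7.5 cm², x = 3.75 cm, Ī = 35.16 cm⁴.
Centroid: x̄ = ΣA·x / ΣA = 8 cm.
Transfer each piece to the vertical centroidal axis using Ī + A·d² with d = x − 8:
  web: d = 0 cm → contributes +1.333 cm⁴
  top flange (beyond web): d = 4.25 cm → contributes +170.6 cm⁴
  bottom flange (beyond web): d = -4.25 cm → contributes +170.6 cm⁴
Total I = 342.6 cm⁴.

Iy ≈ 340 cm⁴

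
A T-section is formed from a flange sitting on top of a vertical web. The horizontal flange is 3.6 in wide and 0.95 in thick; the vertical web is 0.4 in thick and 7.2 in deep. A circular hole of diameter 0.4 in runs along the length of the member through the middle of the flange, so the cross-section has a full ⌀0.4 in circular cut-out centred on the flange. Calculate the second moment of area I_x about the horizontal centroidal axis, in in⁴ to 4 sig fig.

Decompose the section into non-overlapping parts with the origin at the bottom-left of its bounding rectangle.
Flange: 3.6 × 0.95, A = 3.42 in², y = 7.675 in, Ī = 0.257213 in⁴.
Web: 0.4 × 7.2, A = 2.88 in², y = 3.6 in, Ī = 12.4416 in⁴.
Hole (subtracted): ⌀0.4, A = 0.125664 in², y = 7.675 in, Ī = 0.00125664 in⁴.
Centroid: ȳ = ΣA·y / ΣA = 5.77423 in.
Transfer each piece to the horizontal centroidal axis using Ī + A·d² with d = y − 5.77423:
  flange: d = 1.90077 in → contributes +12.6134 in⁴
  web: d = -2.17423 in → contributes +26.0561 in⁴
  hole: d = 1.90077 in → contributes −0.455271 in⁴
Total I = 38.2143 in⁴.

I_x ≈ 38.21 in⁴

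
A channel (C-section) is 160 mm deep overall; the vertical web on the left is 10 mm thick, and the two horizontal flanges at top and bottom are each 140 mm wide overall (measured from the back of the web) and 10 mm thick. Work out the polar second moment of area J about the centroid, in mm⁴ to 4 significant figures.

Split into non-overlapping primitives; take the origin at the lower-left of the bounding box.
Web: 10 × 160, A = 1 600 mm², y = 80 mm, Ī = 3 413 333 mm⁴.
Top flange (beyond web): 130 × 10, A = 1 300 mm², y = 155 mm, Ī = 10833.3 mm⁴.
Bottom flange (beyond web): 130 × 10, A = 1 300 mm², y = 5 mm, Ī = 10833.3 mm⁴.
By symmetry the centroid is at mid-height, ȳ = 80 mm.
Transfer each piece to the centroidal x-axis using Ī + A·d² with d = y − 80:
  web: d = 0 mm → contributes +3 413 333 mm⁴
  top flange (beyond web): d = 75 mm → contributes +7 323 333 mm⁴
  bottom flange (beyond web): d = -75 mm → contributes +7 323 333 mm⁴
Total I = 18 060 000 mm⁴.
For the y-axis: x̄ = 48.3333 mm.
Repeating about the centroidal y-axis gives I_y = 8 528 333 mm⁴.
Polar second moment: J = I_x + I_y = 26 588 333 mm⁴.

J ≈ 2.659 × 10⁷ mm⁴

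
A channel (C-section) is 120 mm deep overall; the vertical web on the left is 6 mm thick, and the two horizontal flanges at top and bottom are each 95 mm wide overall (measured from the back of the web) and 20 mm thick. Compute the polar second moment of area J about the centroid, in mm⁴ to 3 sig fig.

J ≈ 1.36 × 10⁷ mm⁴

Treat the section as a set of non-overlapping primitives; coordinates are from the bounding-box lower-left.
Web: 6 × 120, A = 720 mm², y = 60 mm, Ī = 864 000 mm⁴.
Top flange (beyond web): 89 × 20, A = 1 780 mm², y = 110 mm, Ī = 59 333 mm⁴.
Bottom flange (beyond web): 89 × 20, A = 1 780 mm², y = 10 mm, Ī = 59 333 mm⁴.
By symmetry the centroid is at mid-height, ȳ = 60 mm.
Transfer each piece to the centroidal x-axis using Ī + A·d² with d = y − 60:
  web: d = 0 mm → contributes +864 000 mm⁴
  top flange (beyond web): d = 50 mm → contributes +4 509 333 mm⁴
  bottom flange (beyond web): d = -50 mm → contributes +4 509 333 mm⁴
Total I = 9 882 667 mm⁴.
For the y-axis: x̄ = 42.509 mm.
Repeating about the centroidal y-axis gives I_y = 3 703 276 mm⁴.
Polar second moment: J = I_x + I_y = 13 585 943 mm⁴.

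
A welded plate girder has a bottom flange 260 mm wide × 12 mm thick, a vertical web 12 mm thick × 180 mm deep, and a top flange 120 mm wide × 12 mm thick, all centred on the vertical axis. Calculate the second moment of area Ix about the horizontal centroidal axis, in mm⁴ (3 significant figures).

Ix ≈ 4.40 × 10⁷ mm⁴

Split into non-overlapping primitives; take the origin at the lower-left of the bounding box.
Bottom plate: 260 × 12, A = 3 120 mm², y = 6 mm, Ī = 37 440 mm⁴.
Web plate: 12 × 180, A = 2 160 mm², y = 102 mm, Ī = 5 832 000 mm⁴.
Top plate: 120 × 12, A = 1 440 mm², y = 198 mm, Ī = 17 280 mm⁴.
Centroid: ȳ = ΣA·y / ΣA = 78 mm.
Transfer each piece to the horizontal centroidal axis using Ī + A·d² with d = y − 78:
  bottom plate: d = -72 mm → contributes +16 211 520 mm⁴
  web plate: d = 24 mm → contributes +7 076 160 mm⁴
  top plate: d = 120 mm → contributes +20 753 280 mm⁴
Total I = 44 040 960 mm⁴.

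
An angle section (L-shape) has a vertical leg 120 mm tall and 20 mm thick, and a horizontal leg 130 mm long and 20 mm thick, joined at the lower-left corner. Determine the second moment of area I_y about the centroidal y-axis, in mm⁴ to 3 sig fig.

I_y ≈ 7.15 × 10⁶ mm⁴

Split into non-overlapping primitives; take the origin at the lower-left of the bounding box.
Vertical leg: 20 × 120, A = 2 400 mm², x = 10 mm, Ī = 80 000 mm⁴.
Horizontal leg (remainder): 110 × 20, A = 2 200 mm², x = 75 mm, Ī = 2 218 333 mm⁴.
Centroid: x̄ = ΣA·x / ΣA = 41.087 mm.
Transfer each piece to the centroidal y-axis using Ī + A·d² with d = x − 41.087:
  vertical leg: d = -31.087 mm → contributes +2 399 357 mm⁴
  horizontal leg (remainder): d = 33.913 mm → contributes +4 748 541 mm⁴
Total I = 7 147 899 mm⁴.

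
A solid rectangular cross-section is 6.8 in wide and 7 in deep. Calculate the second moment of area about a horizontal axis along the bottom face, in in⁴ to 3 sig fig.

I_base ≈ 777 in⁴

The section: 6.8 × 7, A = 47.6 in², y = 3.5 in, Ī = 194.37 in⁴.
Transfer it to the base of the section using Ī + A·d² with d = y − 0:
  the section: d = 3.5 in → contributes +777.47 in⁴
Total I = 777.47 in⁴.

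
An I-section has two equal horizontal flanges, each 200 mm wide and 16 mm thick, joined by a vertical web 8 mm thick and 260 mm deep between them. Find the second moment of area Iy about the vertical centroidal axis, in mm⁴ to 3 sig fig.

Split into non-overlapping primitives; take the origin at the lower-left of the bounding box.
Bottom flange: 200 × 16, A = 3 200 mm², x = 100 mm, Ī = 10 666 667 mm⁴.
Web: 8 × 260, A = 2 080 mm², x = 100 mm, Ī = 11 093 mm⁴.
Top flange: 200 × 16, A = 3 200 mm², x = 100 mm, Ī = 10 666 667 mm⁴.
By symmetry the centroid is at mid-width, x̄ = 100 mm.
All pieces are centred on the vertical centroidal axis, so I = ΣĪ = 21 344 427 mm⁴.

Iy ≈ 2.13 × 10⁷ mm⁴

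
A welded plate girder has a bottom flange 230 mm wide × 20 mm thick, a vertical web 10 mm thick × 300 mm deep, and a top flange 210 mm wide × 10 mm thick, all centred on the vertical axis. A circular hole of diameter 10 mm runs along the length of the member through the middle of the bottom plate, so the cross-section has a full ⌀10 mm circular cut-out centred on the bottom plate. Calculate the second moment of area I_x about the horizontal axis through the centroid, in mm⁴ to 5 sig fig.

I_x ≈ 1.7241 × 10⁸ mm⁴

Split into non-overlapping primitives; take the origin at the lower-left of the bounding box.
Bottom plate: 230 × 20, A = 4 600 mm², y = 10 mm, Ī = 153333.3 mm⁴.
Web plate: 10 × 300, A = 3 000 mm², y = 170 mm, Ī = 22 500 000 mm⁴.
Top plate: 210 × 10, A = 2 100 mm², y = 325 mm, Ī = 17 500 mm⁴.
Hole (subtracted): ⌀10, A = 78.53982 mm², y = 10 mm, Ī = 490.8739 mm⁴.
Centroid: ȳ = ΣA·y / ΣA = 128.641 mm.
Transfer each piece to the horizontal axis through the centroid using Ī + A·d² with d = y − 128.641:
  bottom plate: d = -118.641 mm → contributes +64 901 532 mm⁴
  web plate: d = 41.35896 mm → contributes +27 631 692 mm⁴
  top plate: d = 196.359 mm → contributes +80 986 870 mm⁴
  hole: d = -118.641 mm → contributes −1 105 993 mm⁴
Total I = 172 414 100 mm⁴.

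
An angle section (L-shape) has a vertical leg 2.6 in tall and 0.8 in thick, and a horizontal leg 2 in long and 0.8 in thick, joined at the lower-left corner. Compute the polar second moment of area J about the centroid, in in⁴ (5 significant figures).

J ≈ 2.6380 in⁴

Decompose the section into non-overlapping parts with the origin at the bottom-left of its bounding rectangle.
Vertical leg: 0.8 × 2.6, A = 2.08 in², y = 1.3 in, Ī = 1.171733 in⁴.
Horizontal leg (remainder): 1.2 × 0.8, A = 0.96 in², y = 0.4 in, Ī = 0.0512 in⁴.
Centroid: ȳ = ΣA·y / ΣA = 1.015789 in.
Transfer each piece to the centroidal x-axis using Ī + A·d² with d = y − 1.015789:
  vertical leg: d = 0.2842105 in → contributes +1.339747 in⁴
  horizontal leg (remainder): d = -0.6157895 in → contributes +0.4152288 in⁴
Total I = 1.754975 in⁴.
For the y-axis: x̄ = 0.7157895 in.
Repeating about the centroidal y-axis gives I_y = 0.8829754 in⁴.
Polar second moment: J = I_x + I_y = 2.637951 in⁴.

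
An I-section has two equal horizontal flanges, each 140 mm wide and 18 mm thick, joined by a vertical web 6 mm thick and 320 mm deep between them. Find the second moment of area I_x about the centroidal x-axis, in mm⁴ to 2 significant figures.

I_x ≈ 1.6 × 10⁸ mm⁴

Break the section into simple shapes (no overlaps), measuring from the bottom-left corner of the bounding box.
Bottom flange: 140 × 18, A = 2 520 mm², y = 9 mm, Ī = 68 040 mm⁴.
Web: 6 × 320, A = 1 920 mm², y = 178 mm, Ī = 16 384 000 mm⁴.
Top flange: 140 × 18, A = 2 520 mm², y = 347 mm, Ī = 68 040 mm⁴.
By symmetry the centroid is at mid-height, ȳ = 178 mm.
Transfer each piece to the centroidal x-axis using Ī + A·d² with d = y − 178:
  bottom flange: d = -169 mm → contributes +72 041 760 mm⁴
  web: d = 0 mm → contributes +16 384 000 mm⁴
  top flange: d = 169 mm → contributes +72 041 760 mm⁴
Total I = 160 467 520 mm⁴.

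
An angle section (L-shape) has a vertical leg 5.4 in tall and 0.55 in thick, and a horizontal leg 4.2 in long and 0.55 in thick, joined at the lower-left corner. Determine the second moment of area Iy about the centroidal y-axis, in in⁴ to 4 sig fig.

Treat the section as a set of non-overlapping primitives; coordinates are from the bounding-box lower-left.
Vertical leg: 0.55 × 5.4, A = 2.97 in², x = 0.275 in, Ī = 0.0748688 in⁴.
Horizontal leg (remainder): 3.65 × 0.55, A = 2.0075 in², x = 2.375 in, Ī = 2.22874 in⁴.
Centroid: x̄ = ΣA·x / ΣA = 1.12196 in.
Transfer each piece to the centroidal y-axis using Ī + A·d² with d = x − 1.12196:
  vertical leg: d = -0.846961 in → contributes +2.20538 in⁴
  horizontal leg (remainder): d = 1.25304 in → contributes +5.38073 in⁴
Total I = 7.58611 in⁴.

Iy ≈ 7.586 in⁴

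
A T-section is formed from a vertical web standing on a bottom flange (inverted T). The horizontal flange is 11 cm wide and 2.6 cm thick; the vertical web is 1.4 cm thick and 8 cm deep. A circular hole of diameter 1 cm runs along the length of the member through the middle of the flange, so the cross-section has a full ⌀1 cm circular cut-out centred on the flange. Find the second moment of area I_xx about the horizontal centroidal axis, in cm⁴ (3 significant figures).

Treat the section as a set of non-overlapping primitives; coordinates are from the bounding-box lower-left.
Flange: 11 × 2.6, A = 28.6 cm², y = 1.3 cm, Ī = 16.111 cm⁴.
Web: 1.4 × 8, A = 11.2 cm², y = 6.6 cm, Ī = 59.733 cm⁴.
Hole (subtracted): ⌀1, A = 0.7854 cm², y = 1.3 cm, Ī = 0.049087 cm⁴.
Centroid: ȳ = ΣA·y / ΣA = 2.8215 cm.
Transfer each piece to the horizontal centroidal axis using Ī + A·d² with d = y − 2.8215:
  flange: d = -1.5215 cm → contributes +82.318 cm⁴
  web: d = 3.7785 cm → contributes +219.64 cm⁴
  hole: d = -1.5215 cm → contributes −1.8672 cm⁴
Total I = 300.09 cm⁴.

I_xx ≈ 300 cm⁴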